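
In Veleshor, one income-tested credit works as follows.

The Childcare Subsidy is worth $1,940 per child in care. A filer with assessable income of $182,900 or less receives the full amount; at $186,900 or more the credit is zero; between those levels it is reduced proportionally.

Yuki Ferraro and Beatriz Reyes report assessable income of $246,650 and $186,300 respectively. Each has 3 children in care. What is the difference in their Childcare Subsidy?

$873

Yuki ($246,650): Childcare Subsidy: base = 3 × $1,940 = $5,820. $246,650 is at or above $186,900, so the credit is $0.
Beatriz ($186,300): Childcare Subsidy: base = 3 × $1,940 = $5,820. $186,300 is $3,400 into a $4,000 phase-out range, leaving 600/4,000 of the credit: $5,820 × 600/4,000 = $873.
Difference: |$0 − $873| = $873.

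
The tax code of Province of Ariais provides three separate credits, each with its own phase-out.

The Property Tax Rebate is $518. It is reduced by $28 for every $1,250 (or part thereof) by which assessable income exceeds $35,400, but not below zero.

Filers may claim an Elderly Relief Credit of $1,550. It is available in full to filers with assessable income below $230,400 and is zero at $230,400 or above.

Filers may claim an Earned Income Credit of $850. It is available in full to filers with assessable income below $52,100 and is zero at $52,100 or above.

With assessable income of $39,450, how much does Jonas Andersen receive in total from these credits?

Property Tax Rebate: income exceeds $35,400 by $4,050, which is 4 full-or-partial $1,250 increments; reduction = 4 × $28 = $112, leaving $406.
Elderly Relief Credit: $39,450 is below the $230,400 cutoff, so the full $1,550 applies.
Earned Income Credit: $39,450 is below the $52,100 cutoff, so the full $850 applies.
Total: $406 + $1,550 + $850 = $2,806.

$2,806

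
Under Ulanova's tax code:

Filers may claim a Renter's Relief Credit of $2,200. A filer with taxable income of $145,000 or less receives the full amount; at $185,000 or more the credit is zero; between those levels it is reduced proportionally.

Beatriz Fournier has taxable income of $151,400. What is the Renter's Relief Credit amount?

$1,848

Renter's Relief Credit: $151,400 is $6,400 into a $40,000 phase-out range, leaving 33,600/40,000 of the credit: $2,200 × 33,600/40,000 = $1,848.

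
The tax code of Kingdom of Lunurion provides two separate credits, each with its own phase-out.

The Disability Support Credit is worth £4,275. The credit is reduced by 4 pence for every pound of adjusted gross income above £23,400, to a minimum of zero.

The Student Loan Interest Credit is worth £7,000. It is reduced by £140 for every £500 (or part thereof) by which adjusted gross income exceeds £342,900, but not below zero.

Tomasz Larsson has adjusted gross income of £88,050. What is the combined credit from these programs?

Disability Support Credit: 4% of the £64,650 excess over £23,400 is £2,586; credit = £4,275 − £2,586 = £1,689.
Student Loan Interest Credit: £88,050 is at or below the £342,900 threshold, so the full £7,000 applies.
Total: £1,689 + £7,000 = £8,689.

£8,689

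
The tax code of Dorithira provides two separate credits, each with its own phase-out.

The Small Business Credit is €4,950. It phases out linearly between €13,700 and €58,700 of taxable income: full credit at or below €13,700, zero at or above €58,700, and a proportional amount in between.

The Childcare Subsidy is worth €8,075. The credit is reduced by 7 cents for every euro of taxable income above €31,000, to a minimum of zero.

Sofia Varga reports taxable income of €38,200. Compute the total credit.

Small Business Credit: €38,200 is €24,500 into a €45,000 phase-out range, leaving 20,500/45,000 of the credit: €4,950 × 20,500/45,000 = €2,255.
Childcare Subsidy: 7% of the €7,200 excess over €31,000 is €504; credit = €8,075 − €504 = €7,571.
Total: €2,255 + €7,571 = €9,826.

€9,826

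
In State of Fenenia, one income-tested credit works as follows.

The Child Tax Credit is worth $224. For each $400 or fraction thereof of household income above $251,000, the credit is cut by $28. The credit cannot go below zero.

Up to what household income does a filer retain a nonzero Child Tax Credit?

$253,800

After 7 increments the reduction is 7 × $28 = $196, leaving $28; one more increment wipes it out. Increment 7 ends at excess 7 × $400 = $2,800, so the highest qualifying income is $251,000 + $2,800 = $253,800.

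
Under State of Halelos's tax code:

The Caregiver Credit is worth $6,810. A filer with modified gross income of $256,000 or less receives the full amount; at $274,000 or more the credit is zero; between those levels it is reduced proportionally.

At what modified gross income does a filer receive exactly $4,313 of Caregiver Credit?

$262,600

$4,313 is 4,313/6,810 of the full $6,810, so 2,497/6,810 of the $18,000 range has been used: income = $256,000 + $18,000 × 2,497/6,810 = $262,600.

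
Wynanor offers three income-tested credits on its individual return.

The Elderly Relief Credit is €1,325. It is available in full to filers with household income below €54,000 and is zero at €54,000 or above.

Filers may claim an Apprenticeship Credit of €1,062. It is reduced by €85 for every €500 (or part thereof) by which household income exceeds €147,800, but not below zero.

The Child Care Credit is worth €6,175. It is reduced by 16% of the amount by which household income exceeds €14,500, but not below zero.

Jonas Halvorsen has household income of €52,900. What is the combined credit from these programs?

Elderly Relief Credit: €52,900 is below the €54,000 cutoff, so the full €1,325 applies.
Apprenticeship Credit: €52,900 is at or below the €147,800 threshold, so the full €1,062 applies.
Child Care Credit: 16% of the €38,400 excess over €14,500 is €6,144; credit = €6,175 − €6,144 = €31.
Total: €1,325 + €1,062 + €31 = €2,418.

€2,418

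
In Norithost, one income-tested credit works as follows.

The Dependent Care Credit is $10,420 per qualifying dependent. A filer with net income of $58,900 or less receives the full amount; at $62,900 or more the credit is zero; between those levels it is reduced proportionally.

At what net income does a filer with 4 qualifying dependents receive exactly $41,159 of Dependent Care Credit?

$58,950

Full credit = 4 × $10,420 = $41,680.
$41,159 is 41,159/41,680 of the full $41,680, so 521/41,680 of the $4,000 range has been used: income = $58,900 + $4,000 × 521/41,680 = $58,950.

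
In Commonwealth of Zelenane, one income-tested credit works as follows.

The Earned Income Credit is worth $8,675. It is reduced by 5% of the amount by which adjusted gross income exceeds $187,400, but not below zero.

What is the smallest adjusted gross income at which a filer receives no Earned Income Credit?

The credit falls by 5% of each dollar above $187,400, so it reaches zero when the excess is $8,675 / 5% = $173,500: income = $187,400 + $173,500 = $360,900.

$360,900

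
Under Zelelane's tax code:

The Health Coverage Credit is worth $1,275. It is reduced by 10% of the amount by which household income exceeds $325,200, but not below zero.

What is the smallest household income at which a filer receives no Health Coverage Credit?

The credit falls by 10% of each dollar above $325,200, so it reaches zero when the excess is $1,275 / 10% = $12,750: income = $325,200 + $12,750 = $337,950.

$337,950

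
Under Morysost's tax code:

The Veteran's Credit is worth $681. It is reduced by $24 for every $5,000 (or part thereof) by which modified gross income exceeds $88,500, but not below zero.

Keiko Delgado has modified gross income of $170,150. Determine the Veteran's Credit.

Veteran's Credit: income exceeds $88,500 by $81,650, which is 17 full-or-partial $5,000 increments; reduction = 17 × $24 = $408, leaving $273.

$273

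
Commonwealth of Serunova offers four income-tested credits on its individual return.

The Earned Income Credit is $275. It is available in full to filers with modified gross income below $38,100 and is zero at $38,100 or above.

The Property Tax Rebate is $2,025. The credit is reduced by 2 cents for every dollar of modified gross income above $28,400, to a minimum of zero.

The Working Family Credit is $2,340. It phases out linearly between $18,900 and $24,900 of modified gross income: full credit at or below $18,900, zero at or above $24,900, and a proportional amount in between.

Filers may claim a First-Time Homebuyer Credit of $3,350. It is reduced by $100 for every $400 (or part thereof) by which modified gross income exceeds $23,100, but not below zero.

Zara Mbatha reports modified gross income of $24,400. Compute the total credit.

Earned Income Credit: $24,400 is below the $38,100 cutoff, so the full $275 applies.
Property Tax Rebate: $24,400 is at or below the $28,400 threshold, so the full $2,025 applies.
Working Family Credit: $24,400 is $5,500 into a $6,000 phase-out range, leaving 500/6,000 of the credit: $2,340 × 500/6,000 = $195.
First-Time Homebuyer Credit: income exceeds $23,100 by $1,300, which is 4 full-or-partial $400 increments; reduction = 4 × $100 = $400, leaving $2,950.
Total: $275 + $2,025 + $195 + $2,950 = $5,445.

$5,445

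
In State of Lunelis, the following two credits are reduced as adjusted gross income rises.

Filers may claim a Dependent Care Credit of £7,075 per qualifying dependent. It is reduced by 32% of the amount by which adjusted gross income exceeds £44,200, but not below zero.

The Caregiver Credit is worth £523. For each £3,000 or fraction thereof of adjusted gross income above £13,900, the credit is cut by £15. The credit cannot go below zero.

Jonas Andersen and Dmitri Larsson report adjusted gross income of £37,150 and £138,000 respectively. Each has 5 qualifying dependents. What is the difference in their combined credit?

Jonas (£37,150): Dependent Care Credit: base = 5 × £7,075 = £35,375. £37,150 is at or below the £44,200 threshold, so the full £35,375 applies. Caregiver Credit: income exceeds £13,900 by £23,250, which is 8 full-or-partial £3,000 increments; reduction = 8 × £15 = £120, leaving £403. total £35,375 + £403 = £35,778
Dmitri (£138,000): Dependent Care Credit: base = 5 × £7,075 = £35,375. 32% of the £93,800 excess over £44,200 is £30,016; credit = £35,375 − £30,016 = £5,359. Caregiver Credit: income exceeds £13,900 by £124,100 → 42 increments × £15 = £630 ≥ base, so the credit is £0. total £5,359 + £0 = £5,359
Difference: |£35,778 − £5,359| = £30,419.

£30,419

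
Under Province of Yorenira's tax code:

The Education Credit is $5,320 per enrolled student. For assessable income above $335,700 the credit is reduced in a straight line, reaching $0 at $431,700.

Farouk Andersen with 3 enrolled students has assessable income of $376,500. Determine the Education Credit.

Education Credit: base = 3 × $5,320 = $15,960. $376,500 is $40,800 into a $96,000 phase-out range, leaving 55,200/96,000 of the credit: $15,960 × 55,200/96,000 = $9,177.

$9,177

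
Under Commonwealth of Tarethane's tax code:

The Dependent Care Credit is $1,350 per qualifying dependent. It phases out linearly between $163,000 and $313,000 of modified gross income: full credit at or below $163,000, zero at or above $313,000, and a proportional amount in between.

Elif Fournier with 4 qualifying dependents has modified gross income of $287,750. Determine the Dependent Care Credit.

Dependent Care Credit: base = 4 × $1,350 = $5,400. $287,750 is $124,750 into a $150,000 phase-out range, leaving 25,250/150,000 of the credit: $5,400 × 25,250/150,000 = $909.

$909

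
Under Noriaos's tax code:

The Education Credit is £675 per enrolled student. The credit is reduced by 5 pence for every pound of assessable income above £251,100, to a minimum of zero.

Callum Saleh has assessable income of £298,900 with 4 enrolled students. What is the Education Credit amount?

£310

Education Credit: base = 4 × £675 = £2,700. 5% of the £47,800 excess over £251,100 is £2,390; credit = £2,700 − £2,390 = £310.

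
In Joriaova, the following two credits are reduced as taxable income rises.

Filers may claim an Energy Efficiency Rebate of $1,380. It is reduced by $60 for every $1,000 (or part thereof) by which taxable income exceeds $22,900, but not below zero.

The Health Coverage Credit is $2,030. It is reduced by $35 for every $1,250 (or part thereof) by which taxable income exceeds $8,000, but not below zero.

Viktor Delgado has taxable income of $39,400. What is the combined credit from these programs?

$1,480

Energy Efficiency Rebate: income exceeds $22,900 by $16,500, which is 17 full-or-partial $1,000 increments; reduction = 17 × $60 = $1,020, leaving $360.
Health Coverage Credit: income exceeds $8,000 by $31,400, which is 26 full-or-partial $1,250 increments; reduction = 26 × $35 = $910, leaving $1,120.
Total: $360 + $1,120 = $1,480.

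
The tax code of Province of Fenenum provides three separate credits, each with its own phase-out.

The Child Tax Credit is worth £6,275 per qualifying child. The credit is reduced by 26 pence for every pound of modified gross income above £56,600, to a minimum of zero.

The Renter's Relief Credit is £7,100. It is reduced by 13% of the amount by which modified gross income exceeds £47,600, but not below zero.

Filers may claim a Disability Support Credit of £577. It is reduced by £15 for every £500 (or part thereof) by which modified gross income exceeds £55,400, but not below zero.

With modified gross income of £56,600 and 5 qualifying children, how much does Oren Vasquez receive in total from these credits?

£37,837

Child Tax Credit: base = 5 × £6,275 = £31,375. £56,600 is at or below the £56,600 threshold, so the full £31,375 applies.
Renter's Relief Credit: 13% of the £9,000 excess over £47,600 is £1,170; credit = £7,100 − £1,170 = £5,930.
Disability Support Credit: income exceeds £55,400 by £1,200, which is 3 full-or-partial £500 increments; reduction = 3 × £15 = £45, leaving £532.
Total: £31,375 + £5,930 + £532 = £37,837.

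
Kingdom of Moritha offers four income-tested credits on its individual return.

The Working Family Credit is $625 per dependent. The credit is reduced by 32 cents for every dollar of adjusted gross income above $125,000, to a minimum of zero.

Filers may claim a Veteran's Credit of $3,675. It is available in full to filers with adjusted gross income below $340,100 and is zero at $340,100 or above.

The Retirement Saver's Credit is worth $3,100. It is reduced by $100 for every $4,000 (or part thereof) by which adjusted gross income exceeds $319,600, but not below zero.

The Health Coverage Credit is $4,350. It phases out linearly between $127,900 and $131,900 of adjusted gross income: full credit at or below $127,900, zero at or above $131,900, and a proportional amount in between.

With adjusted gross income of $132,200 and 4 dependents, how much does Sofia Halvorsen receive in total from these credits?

Working Family Credit: base = 4 × $625 = $2,500. 32% of the $7,200 excess over $125,000 is $2,304; credit = $2,500 − $2,304 = $196.
Veteran's Credit: $132,200 is below the $340,100 cutoff, so the full $3,675 applies.
Retirement Saver's Credit: $132,200 is at or below the $319,600 threshold, so the full $3,100 applies.
Health Coverage Credit: $132,200 is at or above $131,900, so the credit is $0.
Total: $196 + $3,675 + $3,100 + $0 = $6,971.

$6,971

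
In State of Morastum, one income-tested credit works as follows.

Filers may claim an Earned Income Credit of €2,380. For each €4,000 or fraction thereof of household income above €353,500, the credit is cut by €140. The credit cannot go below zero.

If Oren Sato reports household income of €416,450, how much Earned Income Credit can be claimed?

Earned Income Credit: income exceeds €353,500 by €62,950, which is 16 full-or-partial €4,000 increments; reduction = 16 × €140 = €2,240, leaving €140.

€140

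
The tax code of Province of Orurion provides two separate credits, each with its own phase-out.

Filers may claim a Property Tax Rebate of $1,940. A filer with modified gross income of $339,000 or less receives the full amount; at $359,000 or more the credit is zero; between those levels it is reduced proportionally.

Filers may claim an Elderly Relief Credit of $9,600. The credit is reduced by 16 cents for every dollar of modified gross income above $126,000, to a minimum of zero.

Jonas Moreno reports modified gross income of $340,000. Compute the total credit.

$1,843

Property Tax Rebate: $340,000 is $1,000 into a $20,000 phase-out range, leaving 19,000/20,000 of the credit: $1,940 × 19,000/20,000 = $1,843.
Elderly Relief Credit: 16% of the $214,000 excess over $126,000 is $34,240 ≥ base, so the credit is $0.
Total: $1,843 + $0 = $1,843.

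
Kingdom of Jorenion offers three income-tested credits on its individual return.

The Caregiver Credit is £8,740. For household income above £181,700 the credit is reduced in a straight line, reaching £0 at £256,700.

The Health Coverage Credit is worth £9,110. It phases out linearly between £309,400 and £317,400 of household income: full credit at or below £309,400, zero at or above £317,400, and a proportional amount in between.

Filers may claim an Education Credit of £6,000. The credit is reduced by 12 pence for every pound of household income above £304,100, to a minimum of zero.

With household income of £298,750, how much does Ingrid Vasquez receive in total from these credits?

Caregiver Credit: £298,750 is at or above £256,700, so the credit is £0.
Health Coverage Credit: £298,750 is at or below the £309,400 threshold, so the full £9,110 applies.
Education Credit: £298,750 is at or below the £304,100 threshold, so the full £6,000 applies.
Total: £0 + £9,110 + £6,000 = £15,110.

£15,110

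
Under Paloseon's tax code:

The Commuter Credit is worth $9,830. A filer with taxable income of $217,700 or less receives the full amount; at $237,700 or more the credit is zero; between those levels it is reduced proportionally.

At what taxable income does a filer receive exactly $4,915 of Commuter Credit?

$4,915 is 4,915/9,830 of the full $9,830, so 4,915/9,830 of the $20,000 range has been used: income = $217,700 + $20,000 × 4,915/9,830 = $227,700.

$227,700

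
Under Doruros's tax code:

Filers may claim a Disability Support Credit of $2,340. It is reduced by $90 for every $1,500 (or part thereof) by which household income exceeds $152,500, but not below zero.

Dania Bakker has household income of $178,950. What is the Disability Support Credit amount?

$720

Disability Support Credit: income exceeds $152,500 by $26,450, which is 18 full-or-partial $1,500 increments; reduction = 18 × $90 = $1,620, leaving $720.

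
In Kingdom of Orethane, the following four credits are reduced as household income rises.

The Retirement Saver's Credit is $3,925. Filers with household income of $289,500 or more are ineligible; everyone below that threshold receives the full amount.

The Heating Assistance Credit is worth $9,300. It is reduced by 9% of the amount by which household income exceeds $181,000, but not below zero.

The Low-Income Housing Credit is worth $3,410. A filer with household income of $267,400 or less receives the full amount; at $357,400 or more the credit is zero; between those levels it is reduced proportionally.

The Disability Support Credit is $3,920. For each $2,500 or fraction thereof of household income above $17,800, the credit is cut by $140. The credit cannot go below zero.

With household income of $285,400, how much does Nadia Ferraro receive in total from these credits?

$6,653

Retirement Saver's Credit: $285,400 is below the $289,500 cutoff, so the full $3,925 applies.
Heating Assistance Credit: 9% of the $104,400 excess over $181,000 is $9,396 ≥ base, so the credit is $0.
Low-Income Housing Credit: $285,400 is $18,000 into a $90,000 phase-out range, leaving 72,000/90,000 of the credit: $3,410 × 72,000/90,000 = $2,728.
Disability Support Credit: income exceeds $17,800 by $267,600 → 108 increments × $140 = $15,120 ≥ base, so the credit is $0.
Total: $3,925 + $0 + $2,728 + $0 = $6,653.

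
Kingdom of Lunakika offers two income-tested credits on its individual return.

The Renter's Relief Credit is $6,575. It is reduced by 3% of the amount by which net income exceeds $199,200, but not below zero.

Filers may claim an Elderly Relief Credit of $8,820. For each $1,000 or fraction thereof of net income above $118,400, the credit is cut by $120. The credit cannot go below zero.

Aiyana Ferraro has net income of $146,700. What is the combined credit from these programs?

Renter's Relief Credit: $146,700 is at or below the $199,200 threshold, so the full $6,575 applies.
Elderly Relief Credit: income exceeds $118,400 by $28,300, which is 29 full-or-partial $1,000 increments; reduction = 29 × $120 = $3,480, leaving $5,340.
Total: $6,575 + $5,340 = $11,915.

$11,915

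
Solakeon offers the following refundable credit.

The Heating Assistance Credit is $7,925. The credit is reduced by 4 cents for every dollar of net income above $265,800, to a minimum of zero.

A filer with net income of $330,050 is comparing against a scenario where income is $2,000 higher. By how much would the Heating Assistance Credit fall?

At $330,050 — 4% of the $64,250 excess over $265,800 is $2,570; credit = $7,925 − $2,570 = $5,355.
At $332,050 — 4% of the $66,250 excess over $265,800 is $2,650; credit = $7,925 − $2,650 = $5,275.
Lost: $5,355 − $5,275 = $80.

$80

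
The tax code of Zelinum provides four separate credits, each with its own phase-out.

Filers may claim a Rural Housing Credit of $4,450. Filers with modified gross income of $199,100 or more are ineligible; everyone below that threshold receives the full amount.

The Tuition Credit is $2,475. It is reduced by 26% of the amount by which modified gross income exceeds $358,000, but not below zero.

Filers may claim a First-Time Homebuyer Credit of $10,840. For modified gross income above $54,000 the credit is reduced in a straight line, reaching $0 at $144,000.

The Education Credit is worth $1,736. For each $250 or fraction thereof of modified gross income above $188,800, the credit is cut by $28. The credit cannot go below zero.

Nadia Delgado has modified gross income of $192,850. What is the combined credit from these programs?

$8,185

Rural Housing Credit: $192,850 is below the $199,100 cutoff, so the full $4,450 applies.
Tuition Credit: $192,850 is at or below the $358,000 threshold, so the full $2,475 applies.
First-Time Homebuyer Credit: $192,850 is at or above $144,000, so the credit is $0.
Education Credit: income exceeds $188,800 by $4,050, which is 17 full-or-partial $250 increments; reduction = 17 × $28 = $476, leaving $1,260.
Total: $4,450 + $2,475 + $0 + $1,260 = $8,185.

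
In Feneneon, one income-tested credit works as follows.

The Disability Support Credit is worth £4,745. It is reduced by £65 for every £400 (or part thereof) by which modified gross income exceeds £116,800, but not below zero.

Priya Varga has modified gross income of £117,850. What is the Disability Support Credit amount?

£4,550

Disability Support Credit: income exceeds £116,800 by £1,050, which is 3 full-or-partial £400 increments; reduction = 3 × £65 = £195, leaving £4,550.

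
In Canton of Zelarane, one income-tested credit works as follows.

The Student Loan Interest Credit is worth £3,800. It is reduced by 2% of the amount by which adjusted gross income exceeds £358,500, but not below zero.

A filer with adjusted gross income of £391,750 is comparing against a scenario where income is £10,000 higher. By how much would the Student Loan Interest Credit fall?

At £391,750 — 2% of the £33,250 excess over £358,500 is £665; credit = £3,800 − £665 = £3,135.
At £401,750 — 2% of the £43,250 excess over £358,500 is £865; credit = £3,800 − £865 = £2,935.
Lost: £3,135 − £2,935 = £200.

£200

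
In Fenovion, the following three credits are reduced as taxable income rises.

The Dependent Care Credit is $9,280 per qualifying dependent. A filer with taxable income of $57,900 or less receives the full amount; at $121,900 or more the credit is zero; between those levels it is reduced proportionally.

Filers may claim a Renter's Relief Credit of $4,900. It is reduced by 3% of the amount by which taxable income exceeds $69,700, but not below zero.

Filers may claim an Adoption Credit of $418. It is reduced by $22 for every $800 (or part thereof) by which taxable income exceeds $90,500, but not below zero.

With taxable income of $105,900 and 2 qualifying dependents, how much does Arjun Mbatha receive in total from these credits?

Dependent Care Credit: base = 2 × $9,280 = $18,560. $105,900 is $48,000 into a $64,000 phase-out range, leaving 16,000/64,000 of the credit: $18,560 × 16,000/64,000 = $4,640.
Renter's Relief Credit: 3% of the $36,200 excess over $69,700 is $1,086; credit = $4,900 − $1,086 = $3,814.
Adoption Credit: income exceeds $90,500 by $15,400 → 20 increments × $22 = $440 ≥ base, so the credit is $0.
Total: $4,640 + $3,814 + $0 = $8,454.

$8,454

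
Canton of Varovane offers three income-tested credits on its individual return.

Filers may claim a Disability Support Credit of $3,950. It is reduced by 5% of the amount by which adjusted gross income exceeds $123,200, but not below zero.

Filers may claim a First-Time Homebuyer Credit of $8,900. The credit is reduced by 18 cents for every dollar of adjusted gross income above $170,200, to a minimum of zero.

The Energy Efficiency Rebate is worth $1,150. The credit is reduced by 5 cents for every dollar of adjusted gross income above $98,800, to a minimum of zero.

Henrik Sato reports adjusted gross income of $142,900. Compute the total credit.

$11,865

Disability Support Credit: 5% of the $19,700 excess over $123,200 is $985; credit = $3,950 − $985 = $2,965.
First-Time Homebuyer Credit: $142,900 is at or below the $170,200 threshold, so the full $8,900 applies.
Energy Efficiency Rebate: 5% of the $44,100 excess over $98,800 is $2,205 ≥ base, so the credit is $0.
Total: $2,965 + $8,900 + $0 = $11,865.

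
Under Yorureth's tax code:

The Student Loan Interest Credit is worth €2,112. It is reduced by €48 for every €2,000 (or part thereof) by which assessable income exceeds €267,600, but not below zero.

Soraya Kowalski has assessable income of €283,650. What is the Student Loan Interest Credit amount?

€1,680

Student Loan Interest Credit: income exceeds €267,600 by €16,050, which is 9 full-or-partial €2,000 increments; reduction = 9 × €48 = €432, leaving €1,680.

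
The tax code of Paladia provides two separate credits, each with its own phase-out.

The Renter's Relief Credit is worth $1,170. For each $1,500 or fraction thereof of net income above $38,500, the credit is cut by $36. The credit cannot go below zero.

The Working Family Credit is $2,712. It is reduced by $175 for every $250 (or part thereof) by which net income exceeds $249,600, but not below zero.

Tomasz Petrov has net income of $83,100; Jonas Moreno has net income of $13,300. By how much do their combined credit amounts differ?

Tomasz ($83,100): Renter's Relief Credit: income exceeds $38,500 by $44,600, which is 30 full-or-partial $1,500 increments; reduction = 30 × $36 = $1,080, leaving $90. Working Family Credit: $83,100 is at or below the $249,600 threshold, so the full $2,712 applies. total $90 + $2,712 = $2,802
Jonas ($13,300): Renter's Relief Credit: $13,300 is at or below the $38,500 threshold, so the full $1,170 applies. Working Family Credit: $13,300 is at or below the $249,600 threshold, so the full $2,712 applies. total $1,170 + $2,712 = $3,882
Difference: |$2,802 − $3,882| = $1,080.

$1,080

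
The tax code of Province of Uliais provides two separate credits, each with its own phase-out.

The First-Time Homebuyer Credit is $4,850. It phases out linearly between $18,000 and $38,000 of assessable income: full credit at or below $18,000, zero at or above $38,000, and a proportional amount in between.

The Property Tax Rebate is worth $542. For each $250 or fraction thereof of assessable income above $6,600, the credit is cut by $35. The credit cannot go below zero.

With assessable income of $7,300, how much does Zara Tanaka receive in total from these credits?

First-Time Homebuyer Credit: $7,300 is at or below the $18,000 threshold, so the full $4,850 applies.
Property Tax Rebate: income exceeds $6,600 by $700, which is 3 full-or-partial $250 increments; reduction = 3 × $35 = $105, leaving $437.
Total: $4,850 + $437 = $5,287.

$5,287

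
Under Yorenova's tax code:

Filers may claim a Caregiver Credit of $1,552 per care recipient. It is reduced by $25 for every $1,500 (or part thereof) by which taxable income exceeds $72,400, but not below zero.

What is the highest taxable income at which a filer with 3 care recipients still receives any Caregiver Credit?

$351,400

Full credit = 3 × $1,552 = $4,656.
After 186 increments the reduction is 186 × $25 = $4,650, leaving $6; one more increment wipes it out. Increment 186 ends at excess 186 × $1,500 = $279,000, so the highest qualifying income is $72,400 + $279,000 = $351,400.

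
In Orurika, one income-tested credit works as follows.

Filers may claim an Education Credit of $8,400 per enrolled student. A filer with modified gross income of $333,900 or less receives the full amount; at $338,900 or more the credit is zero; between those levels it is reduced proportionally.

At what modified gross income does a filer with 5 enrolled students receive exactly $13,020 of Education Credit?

$337,350

Full credit = 5 × $8,400 = $42,000.
$13,020 is 13,020/42,000 of the full $42,000, so 28,980/42,000 of the $5,000 range has been used: income = $333,900 + $5,000 × 28,980/42,000 = $337,350.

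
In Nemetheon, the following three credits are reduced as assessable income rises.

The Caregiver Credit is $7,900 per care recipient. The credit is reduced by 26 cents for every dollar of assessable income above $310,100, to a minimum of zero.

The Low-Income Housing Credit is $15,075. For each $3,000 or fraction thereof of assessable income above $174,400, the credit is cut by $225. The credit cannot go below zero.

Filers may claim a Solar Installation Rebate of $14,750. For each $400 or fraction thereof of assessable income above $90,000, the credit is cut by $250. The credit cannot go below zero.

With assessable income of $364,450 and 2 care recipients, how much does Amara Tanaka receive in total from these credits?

Caregiver Credit: base = 2 × $7,900 = $15,800. 26% of the $54,350 excess over $310,100 is $14,131; credit = $15,800 − $14,131 = $1,669.
Low-Income Housing Credit: income exceeds $174,400 by $190,050, which is 64 full-or-partial $3,000 increments; reduction = 64 × $225 = $14,400, leaving $675.
Solar Installation Rebate: income exceeds $90,000 by $274,450 → 687 increments × $250 = $171,750 ≥ base, so the credit is $0.
Total: $1,669 + $675 + $0 = $2,344.

$2,344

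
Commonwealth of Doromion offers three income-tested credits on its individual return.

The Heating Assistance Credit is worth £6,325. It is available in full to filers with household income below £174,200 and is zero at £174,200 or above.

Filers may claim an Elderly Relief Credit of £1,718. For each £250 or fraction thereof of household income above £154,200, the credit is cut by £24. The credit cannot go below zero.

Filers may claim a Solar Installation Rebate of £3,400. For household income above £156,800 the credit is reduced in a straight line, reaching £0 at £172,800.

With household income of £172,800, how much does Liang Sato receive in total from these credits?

Heating Assistance Credit: £172,800 is below the £174,200 cutoff, so the full £6,325 applies.
Elderly Relief Credit: income exceeds £154,200 by £18,600 → 75 increments × £24 = £1,800 ≥ base, so the credit is £0.
Solar Installation Rebate: £172,800 is at or above £172,800, so the credit is £0.
Total: £6,325 + £0 + £0 = £6,325.

£6,325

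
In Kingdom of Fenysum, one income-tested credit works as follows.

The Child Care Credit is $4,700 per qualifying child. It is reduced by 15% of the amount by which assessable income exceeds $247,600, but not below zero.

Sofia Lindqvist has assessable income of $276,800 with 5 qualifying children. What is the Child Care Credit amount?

Child Care Credit: base = 5 × $4,700 = $23,500. 15% of the $29,200 excess over $247,600 is $4,380; credit = $23,500 − $4,380 = $19,120.

$19,120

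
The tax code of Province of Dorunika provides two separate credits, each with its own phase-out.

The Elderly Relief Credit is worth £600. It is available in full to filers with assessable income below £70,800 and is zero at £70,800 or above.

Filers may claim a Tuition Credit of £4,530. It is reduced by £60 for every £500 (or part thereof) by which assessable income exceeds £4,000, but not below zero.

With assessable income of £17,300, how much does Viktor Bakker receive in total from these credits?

£3,510

Elderly Relief Credit: £17,300 is below the £70,800 cutoff, so the full £600 applies.
Tuition Credit: income exceeds £4,000 by £13,300, which is 27 full-or-partial £500 increments; reduction = 27 × £60 = £1,620, leaving £2,910.
Total: £600 + £2,910 = £3,510.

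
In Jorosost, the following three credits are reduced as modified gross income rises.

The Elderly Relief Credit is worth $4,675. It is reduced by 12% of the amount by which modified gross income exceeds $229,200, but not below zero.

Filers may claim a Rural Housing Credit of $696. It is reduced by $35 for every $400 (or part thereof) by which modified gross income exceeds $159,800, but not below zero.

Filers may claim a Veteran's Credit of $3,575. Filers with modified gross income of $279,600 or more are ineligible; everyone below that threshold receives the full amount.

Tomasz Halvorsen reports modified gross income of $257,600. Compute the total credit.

$4,842

Elderly Relief Credit: 12% of the $28,400 excess over $229,200 is $3,408; credit = $4,675 − $3,408 = $1,267.
Rural Housing Credit: income exceeds $159,800 by $97,800 → 245 increments × $35 = $8,575 ≥ base, so the credit is $0.
Veteran's Credit: $257,600 is below the $279,600 cutoff, so the full $3,575 applies.
Total: $1,267 + $0 + $3,575 = $4,842.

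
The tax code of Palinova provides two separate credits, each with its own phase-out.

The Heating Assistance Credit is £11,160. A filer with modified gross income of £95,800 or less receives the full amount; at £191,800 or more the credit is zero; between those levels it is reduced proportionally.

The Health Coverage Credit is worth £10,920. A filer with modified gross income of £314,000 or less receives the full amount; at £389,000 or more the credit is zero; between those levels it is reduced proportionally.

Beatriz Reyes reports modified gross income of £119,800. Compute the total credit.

Heating Assistance Credit: £119,800 is £24,000 into a £96,000 phase-out range, leaving 72,000/96,000 of the credit: £11,160 × 72,000/96,000 = £8,370.
Health Coverage Credit: £119,800 is at or below the £314,000 threshold, so the full £10,920 applies.
Total: £8,370 + £10,920 = £19,290.

£19,290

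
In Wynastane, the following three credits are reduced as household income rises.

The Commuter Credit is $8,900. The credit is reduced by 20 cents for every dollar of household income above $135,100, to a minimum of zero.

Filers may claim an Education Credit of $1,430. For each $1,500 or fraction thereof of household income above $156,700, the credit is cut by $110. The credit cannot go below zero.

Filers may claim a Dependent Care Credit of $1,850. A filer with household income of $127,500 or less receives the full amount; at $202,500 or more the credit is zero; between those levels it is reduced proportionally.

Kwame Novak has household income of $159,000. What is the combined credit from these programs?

$6,403

Commuter Credit: 20% of the $23,900 excess over $135,100 is $4,780; credit = $8,900 − $4,780 = $4,120.
Education Credit: income exceeds $156,700 by $2,300, which is 2 full-or-partial $1,500 increments; reduction = 2 × $110 = $220, leaving $1,210.
Dependent Care Credit: $159,000 is $31,500 into a $75,000 phase-out range, leaving 43,500/75,000 of the credit: $1,850 × 43,500/75,000 = $1,073.
Total: $4,120 + $1,210 + $1,073 = $6,403.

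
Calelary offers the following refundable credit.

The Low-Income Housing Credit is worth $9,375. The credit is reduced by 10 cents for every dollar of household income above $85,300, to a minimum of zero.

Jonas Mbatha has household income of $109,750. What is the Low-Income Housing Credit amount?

Low-Income Housing Credit: 10% of the $24,450 excess over $85,300 is $2,445; credit = $9,375 − $2,445 = $6,930.

$6,930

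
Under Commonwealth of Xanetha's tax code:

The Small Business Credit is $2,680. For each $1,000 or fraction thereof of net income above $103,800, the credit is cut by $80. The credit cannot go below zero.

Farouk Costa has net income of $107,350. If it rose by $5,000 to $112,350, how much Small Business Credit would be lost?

$400

At $107,350 — income exceeds $103,800 by $3,550, which is 4 full-or-partial $1,000 increments; reduction = 4 × $80 = $320, leaving $2,360.
At $112,350 — income exceeds $103,800 by $8,550, which is 9 full-or-partial $1,000 increments; reduction = 9 × $80 = $720, leaving $1,960.
Lost: $2,360 − $1,960 = $400.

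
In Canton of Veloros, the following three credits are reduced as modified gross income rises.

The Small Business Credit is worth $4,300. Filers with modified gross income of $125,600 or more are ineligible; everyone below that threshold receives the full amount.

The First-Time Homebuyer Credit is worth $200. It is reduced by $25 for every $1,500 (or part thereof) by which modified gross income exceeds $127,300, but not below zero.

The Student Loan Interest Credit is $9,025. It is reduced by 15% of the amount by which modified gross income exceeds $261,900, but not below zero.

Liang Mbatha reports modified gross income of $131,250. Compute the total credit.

Small Business Credit: $131,250 meets or exceeds the $125,600 cutoff, so the credit is $0.
First-Time Homebuyer Credit: income exceeds $127,300 by $3,950, which is 3 full-or-partial $1,500 increments; reduction = 3 × $25 = $75, leaving $125.
Student Loan Interest Credit: $131,250 is at or below the $261,900 threshold, so the full $9,025 applies.
Total: $0 + $125 + $9,025 = $9,150.

$9,150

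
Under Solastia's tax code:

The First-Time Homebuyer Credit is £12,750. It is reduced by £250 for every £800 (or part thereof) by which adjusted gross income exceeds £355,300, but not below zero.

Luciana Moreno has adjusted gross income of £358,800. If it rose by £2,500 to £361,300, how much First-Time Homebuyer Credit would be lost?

At £358,800 — income exceeds £355,300 by £3,500, which is 5 full-or-partial £800 increments; reduction = 5 × £250 = £1,250, leaving £11,500.
At £361,300 — income exceeds £355,300 by £6,000, which is 8 full-or-partial £800 increments; reduction = 8 × £250 = £2,000, leaving £10,750.
Lost: £11,500 − £10,750 = £750.

£750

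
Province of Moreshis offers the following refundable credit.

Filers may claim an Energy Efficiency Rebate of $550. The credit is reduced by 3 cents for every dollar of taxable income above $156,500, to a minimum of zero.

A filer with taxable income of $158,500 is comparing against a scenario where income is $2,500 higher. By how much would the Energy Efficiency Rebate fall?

At $158,500 — 3% of the $2,000 excess over $156,500 is $60; credit = $550 − $60 = $490.
At $161,000 — 3% of the $4,500 excess over $156,500 is $135; credit = $550 − $135 = $415.
Lost: $490 − $415 = $75.

$75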